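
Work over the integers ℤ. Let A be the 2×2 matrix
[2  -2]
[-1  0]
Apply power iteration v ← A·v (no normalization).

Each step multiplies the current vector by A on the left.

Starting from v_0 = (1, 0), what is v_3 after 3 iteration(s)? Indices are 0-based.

v_0 = (1, 0).
v_1 = A·v_0 = (2, -1).
v_2 = A·v_1 = (6, -2).
v_3 = A·v_2 = (16, -6).

v_3 = (16, -6)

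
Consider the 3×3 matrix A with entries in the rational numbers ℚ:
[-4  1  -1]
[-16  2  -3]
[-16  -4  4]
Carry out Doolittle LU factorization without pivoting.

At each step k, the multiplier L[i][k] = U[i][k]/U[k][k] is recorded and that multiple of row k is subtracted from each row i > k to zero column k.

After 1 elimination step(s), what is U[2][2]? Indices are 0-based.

Step 1: pivot at (0,0) is -4.
  row1 ← row1 − (4)·row0  ⇒  L[1][0]=4, U row1=(0, -2, 1)
  row2 ← row2 − (4)·row0  ⇒  L[2][0]=4, U row2=(0, -8, 8)

U[2][2] = 8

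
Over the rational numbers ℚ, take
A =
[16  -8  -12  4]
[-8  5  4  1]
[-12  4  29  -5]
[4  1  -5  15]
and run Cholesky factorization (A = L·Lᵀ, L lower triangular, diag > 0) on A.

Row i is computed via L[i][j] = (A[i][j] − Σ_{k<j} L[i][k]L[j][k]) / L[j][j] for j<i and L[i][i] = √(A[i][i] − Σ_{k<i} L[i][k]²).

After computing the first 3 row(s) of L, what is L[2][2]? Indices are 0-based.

L[2][2] = 4

Step 1: L[0][0] = √(16) = 4.
  L[1][0] = (-8) / L[0][0] = -2.
Step 2: L[1][1] = √(1) = 1.
  L[2][0] = (-12) / L[0][0] = -3.
  L[2][1] = (-2) / L[1][1] = -2.
Step 3: L[2][2] = √(16) = 4.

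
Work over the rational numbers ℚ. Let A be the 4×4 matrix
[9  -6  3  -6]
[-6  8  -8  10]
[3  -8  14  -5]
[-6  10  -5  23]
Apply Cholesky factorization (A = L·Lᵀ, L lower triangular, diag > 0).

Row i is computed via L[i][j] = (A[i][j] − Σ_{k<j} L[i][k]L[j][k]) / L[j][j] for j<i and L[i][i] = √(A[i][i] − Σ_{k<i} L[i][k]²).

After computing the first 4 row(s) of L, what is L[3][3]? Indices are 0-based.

Step 1: L[0][0] = √(9) = 3.
  L[1][0] = (-6) / L[0][0] = -2.
Step 2: L[1][1] = √(4) = 2.
  L[2][0] = (3) / L[0][0] = 1.
  L[2][1] = (-6) / L[1][1] = -3.
Step 3: L[2][2] = √(4) = 2.
  L[3][0] = (-6) / L[0][0] = -2.
  L[3][1] = (6) / L[1][1] = 3.
  L[3][2] = (6) / L[2][2] = 3.
Step 4: L[3][3] = √(1) = 1.

L[3][3] = 1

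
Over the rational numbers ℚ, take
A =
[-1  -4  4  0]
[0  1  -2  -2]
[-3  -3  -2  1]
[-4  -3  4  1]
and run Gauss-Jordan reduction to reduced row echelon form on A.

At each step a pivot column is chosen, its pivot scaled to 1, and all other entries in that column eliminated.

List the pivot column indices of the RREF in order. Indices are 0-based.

pivot columns: 0, 1, 2, 3

[1] R0 /= -1  ⇒  (1, 4, -4, 0)
     R2 -= -3·R0  ⇒  (0, 9, -14, 1)
     R3 -= -4·R0  ⇒  (0, 13, -12, 1)
[2] R1 /= 1  ⇒  (0, 1, -2, -2)
     R0 -= 4·R1  ⇒  (1, 0, 4, 8)
     R2 -= 9·R1  ⇒  (0, 0, 4, 19)
     R3 -= 13·R1  ⇒  (0, 0, 14, 27)
[3] R2 /= 4  ⇒  (0, 0, 1, 19/4)
     R0 -= 4·R2  ⇒  (1, 0, 0, -11)
     R1 -= -2·R2  ⇒  (0, 1, 0, 15/2)
     R3 -= 14·R2  ⇒  (0, 0, 0, -79/2)
[4] R3 /= -79/2  ⇒  (0, 0, 0, 1)
     R0 -= -11·R3  ⇒  (1, 0, 0, 0)
     R1 -= 15/2·R3  ⇒  (0, 1, 0, 0)
     R2 -= 19/4·R3  ⇒  (0, 0, 1, 0)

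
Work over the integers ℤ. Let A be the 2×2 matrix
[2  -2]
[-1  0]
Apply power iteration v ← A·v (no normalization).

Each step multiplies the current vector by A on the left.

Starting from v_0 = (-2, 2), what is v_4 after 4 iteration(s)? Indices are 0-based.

v_0 = (-2, 2).
v_1 = A·v_0 = (-8, 2).
v_2 = A·v_1 = (-20, 8).
v_3 = A·v_2 = (-56, 20).
v_4 = A·v_3 = (-152, 56).

v_4 = (-152, 56)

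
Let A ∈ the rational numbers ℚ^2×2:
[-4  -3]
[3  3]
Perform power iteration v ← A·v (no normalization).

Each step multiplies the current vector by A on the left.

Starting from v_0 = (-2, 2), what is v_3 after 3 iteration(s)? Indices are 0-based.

v_3 = (14, -6)

v_0 = (-2, 2).
v_1 = A·v_0 = (2, 0).
v_2 = A·v_1 = (-8, 6).
v_3 = A·v_2 = (14, -6).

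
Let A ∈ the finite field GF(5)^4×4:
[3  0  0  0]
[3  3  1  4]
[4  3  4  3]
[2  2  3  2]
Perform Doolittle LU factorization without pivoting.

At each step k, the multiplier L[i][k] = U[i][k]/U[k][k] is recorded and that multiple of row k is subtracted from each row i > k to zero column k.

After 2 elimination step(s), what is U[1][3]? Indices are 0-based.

U[1][3] = 4

k=0: U[0][0]=3
  eliminate (1,0): mult=1, new row 1: (0, 3, 1, 4); set L[1][0]=1
  eliminate (2,0): mult=3, new row 2: (0, 3, 4, 3); set L[2][0]=3
  eliminate (3,0): mult=4, new row 3: (0, 2, 3, 2); set L[3][0]=4
k=1: U[1][1]=3
  eliminate (2,1): mult=1, new row 2: (0, 0, 3, 4); set L[2][1]=1
  eliminate (3,1): mult=4, new row 3: (0, 0, 4, 1); set L[3][1]=4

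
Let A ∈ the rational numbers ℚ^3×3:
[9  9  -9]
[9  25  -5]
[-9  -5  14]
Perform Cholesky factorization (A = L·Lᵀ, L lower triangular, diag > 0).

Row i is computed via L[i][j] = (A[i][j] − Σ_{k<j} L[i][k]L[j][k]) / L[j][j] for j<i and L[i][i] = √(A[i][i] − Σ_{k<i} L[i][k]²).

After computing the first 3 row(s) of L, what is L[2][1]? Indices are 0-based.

Step 1: L[0][0] = √(9) = 3.
  L[1][0] = (9) / L[0][0] = 3.
Step 2: L[1][1] = √(16) = 4.
  L[2][0] = (-9) / L[0][0] = -3.
  L[2][1] = (4) / L[1][1] = 1.
Step 3: L[2][2] = √(4) = 2.

L[2][1] = 1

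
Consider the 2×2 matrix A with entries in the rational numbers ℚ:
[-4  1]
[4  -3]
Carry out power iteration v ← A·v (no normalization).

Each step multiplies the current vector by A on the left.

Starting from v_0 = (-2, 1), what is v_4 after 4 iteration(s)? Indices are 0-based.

v_0 = (-2, 1).
v_1 = A·v_0 = (9, -11).
v_2 = A·v_1 = (-47, 69).
v_3 = A·v_2 = (257, -395).
v_4 = A·v_3 = (-1423, 2213).

v_4 = (-1423, 2213)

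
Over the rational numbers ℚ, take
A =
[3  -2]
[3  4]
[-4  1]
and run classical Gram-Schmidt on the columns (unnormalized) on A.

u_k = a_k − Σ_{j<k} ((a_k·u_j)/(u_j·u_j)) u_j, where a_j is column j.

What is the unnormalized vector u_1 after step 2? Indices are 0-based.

Step 1: u_0 = a_0 = (3, 3, -4).
Step 2: u_1 = a_1 − (1/17)·u_0 = (-37/17, 65/17, 21/17).

u_1 = (-37/17, 65/17, 21/17)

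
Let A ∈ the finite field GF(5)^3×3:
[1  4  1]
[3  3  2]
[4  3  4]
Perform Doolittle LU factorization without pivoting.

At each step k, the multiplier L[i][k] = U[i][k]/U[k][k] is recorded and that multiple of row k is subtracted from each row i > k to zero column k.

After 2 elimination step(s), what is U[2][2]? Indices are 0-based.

[col 0] pivot 1
  R1 -= 3*R0 → (0, 1, 4)  (L[1][0] := 3)
  R2 -= 4*R0 → (0, 2, 0)  (L[2][0] := 4)
[col 1] pivot 1
  R2 -= 2*R1 → (0, 0, 2)  (L[2][1] := 2)

U[2][2] = 2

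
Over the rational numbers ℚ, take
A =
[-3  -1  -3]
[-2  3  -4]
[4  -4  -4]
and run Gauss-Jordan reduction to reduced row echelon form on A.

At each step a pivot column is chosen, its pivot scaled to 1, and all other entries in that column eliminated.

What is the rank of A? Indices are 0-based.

step 1: normalize row 0 (÷-3) = (1, 1/3, 1)
  row 1: subtract -2×row0 = (0, 11/3, -2)
  row 2: subtract 4×row0 = (0, -16/3, -8)
step 2: normalize row 1 (÷11/3) = (0, 1, -6/11)
  row 0: subtract 1/3×row1 = (1, 0, 13/11)
  row 2: subtract -16/3×row1 = (0, 0, -120/11)
step 3: normalize row 2 (÷-120/11) = (0, 0, 1)
  row 0: subtract 13/11×row2 = (1, 0, 0)
  row 1: subtract -6/11×row2 = (0, 1, 0)

rank = 3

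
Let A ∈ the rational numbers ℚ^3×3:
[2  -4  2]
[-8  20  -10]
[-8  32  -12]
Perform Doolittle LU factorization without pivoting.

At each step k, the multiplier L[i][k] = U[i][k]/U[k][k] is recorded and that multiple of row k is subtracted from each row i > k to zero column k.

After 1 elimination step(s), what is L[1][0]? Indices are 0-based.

[col 0] pivot 2
  R1 -= -4*R0 → (0, 4, -2)  (L[1][0] := -4)
  R2 -= -4*R0 → (0, 16, -4)  (L[2][0] := -4)

L[1][0] = -4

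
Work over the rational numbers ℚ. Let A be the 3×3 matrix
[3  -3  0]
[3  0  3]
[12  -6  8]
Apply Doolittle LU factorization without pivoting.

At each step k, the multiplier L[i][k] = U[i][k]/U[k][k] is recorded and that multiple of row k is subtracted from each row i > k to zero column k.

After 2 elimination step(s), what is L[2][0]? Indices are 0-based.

Step 1: pivot at (0,0) is 3.
  row1 ← row1 − (1)·row0  ⇒  L[1][0]=1, U row1=(0, 3, 3)
  row2 ← row2 − (4)·row0  ⇒  L[2][0]=4, U row2=(0, 6, 8)
Step 2: pivot at (1,1) is 3.
  row2 ← row2 − (2)·row1  ⇒  L[2][1]=2, U row2=(0, 0, 2)

L[2][0] = 4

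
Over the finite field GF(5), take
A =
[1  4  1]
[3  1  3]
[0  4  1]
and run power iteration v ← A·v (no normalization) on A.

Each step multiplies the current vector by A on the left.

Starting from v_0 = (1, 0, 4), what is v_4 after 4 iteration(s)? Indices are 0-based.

v_4 = (2, 0, 1)

v_0 = (1, 0, 4).
v_1 = A·v_0 = (0, 0, 4).
v_2 = A·v_1 = (4, 2, 4).
v_3 = A·v_2 = (1, 1, 2).
v_4 = A·v_3 = (2, 0, 1).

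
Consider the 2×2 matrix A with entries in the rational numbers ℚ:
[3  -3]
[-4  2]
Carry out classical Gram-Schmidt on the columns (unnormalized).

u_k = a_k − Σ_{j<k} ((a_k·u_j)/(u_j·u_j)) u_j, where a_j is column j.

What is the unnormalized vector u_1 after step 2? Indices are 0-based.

Step 1: u_0 = a_0 = (3, -4).
Step 2: u_1 = a_1 − (-17/25)·u_0 = (-24/25, -18/25).

u_1 = (-24/25, -18/25)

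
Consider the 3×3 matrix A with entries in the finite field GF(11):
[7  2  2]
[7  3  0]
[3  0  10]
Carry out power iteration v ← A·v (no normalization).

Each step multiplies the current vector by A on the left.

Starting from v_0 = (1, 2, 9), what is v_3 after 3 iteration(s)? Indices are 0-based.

v_3 = (0, 1, 8)

v_0 = (1, 2, 9).
v_1 = A·v_0 = (7, 2, 5).
v_2 = A·v_1 = (8, 0, 5).
v_3 = A·v_2 = (0, 1, 8).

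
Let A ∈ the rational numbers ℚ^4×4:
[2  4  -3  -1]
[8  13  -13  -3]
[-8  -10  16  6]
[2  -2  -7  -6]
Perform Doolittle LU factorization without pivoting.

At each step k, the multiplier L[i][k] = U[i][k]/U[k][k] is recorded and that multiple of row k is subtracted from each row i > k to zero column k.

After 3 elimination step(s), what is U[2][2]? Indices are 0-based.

U[2][2] = 2

Step 1: pivot at (0,0) is 2.
  row1 ← row1 − (4)·row0  ⇒  L[1][0]=4, U row1=(0, -3, -1, 1)
  row2 ← row2 − (-4)·row0  ⇒  L[2][0]=-4, U row2=(0, 6, 4, 2)
  row3 ← row3 − (1)·row0  ⇒  L[3][0]=1, U row3=(0, -6, -4, -5)
Step 2: pivot at (1,1) is -3.
  row2 ← row2 − (-2)·row1  ⇒  L[2][1]=-2, U row2=(0, 0, 2, 4)
  row3 ← row3 − (2)·row1  ⇒  L[3][1]=2, U row3=(0, 0, -2, -7)
Step 3: pivot at (2,2) is 2.
  row3 ← row3 − (-1)·row2  ⇒  L[3][2]=-1, U row3=(0, 0, 0, -3)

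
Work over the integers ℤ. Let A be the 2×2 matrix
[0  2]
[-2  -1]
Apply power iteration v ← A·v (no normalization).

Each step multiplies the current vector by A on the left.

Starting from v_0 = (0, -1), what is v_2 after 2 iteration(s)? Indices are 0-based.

v_2 = (2, 3)

v_0 = (0, -1).
v_1 = A·v_0 = (-2, 1).
v_2 = A·v_1 = (2, 3).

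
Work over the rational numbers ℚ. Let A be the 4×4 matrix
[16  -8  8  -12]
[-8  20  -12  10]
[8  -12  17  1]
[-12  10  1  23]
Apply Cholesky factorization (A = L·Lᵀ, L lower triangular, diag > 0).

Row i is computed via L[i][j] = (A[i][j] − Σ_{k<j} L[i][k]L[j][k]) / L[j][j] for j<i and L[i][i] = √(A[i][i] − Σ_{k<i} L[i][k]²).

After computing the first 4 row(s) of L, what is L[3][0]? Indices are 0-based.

L[3][0] = -3

Step 1: L[0][0] = √(16) = 4.
  L[1][0] = (-8) / L[0][0] = -2.
Step 2: L[1][1] = √(16) = 4.
  L[2][0] = (8) / L[0][0] = 2.
  L[2][1] = (-8) / L[1][1] = -2.
Step 3: L[2][2] = √(9) = 3.
  L[3][0] = (-12) / L[0][0] = -3.
  L[3][1] = (4) / L[1][1] = 1.
  L[3][2] = (9) / L[2][2] = 3.
Step 4: L[3][3] = √(4) = 2.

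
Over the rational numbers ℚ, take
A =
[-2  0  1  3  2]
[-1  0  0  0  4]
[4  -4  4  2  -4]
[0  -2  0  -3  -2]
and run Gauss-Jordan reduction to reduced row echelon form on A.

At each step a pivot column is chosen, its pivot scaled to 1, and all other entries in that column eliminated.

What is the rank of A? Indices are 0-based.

step 1: normalize row 0 (÷-2) = (1, 0, -1/2, -3/2, -1)
  row 1: subtract -1×row0 = (0, 0, -1/2, -3/2, 3)
  row 2: subtract 4×row0 = (0, -4, 6, 8, 0)
step 2: exchange rows 1,2
step 2: normalize row 1 (÷-4) = (0, 1, -3/2, -2, 0)
  row 3: subtract -2×row1 = (0, 0, -3, -7, -2)
step 3: normalize row 2 (÷-1/2) = (0, 0, 1, 3, -6)
  row 0: subtract -1/2×row2 = (1, 0, 0, 0, -4)
  row 1: subtract -3/2×row2 = (0, 1, 0, 5/2, -9)
  row 3: subtract -3×row2 = (0, 0, 0, 2, -20)
step 4: normalize row 3 (÷2) = (0, 0, 0, 1, -10)
  row 1: subtract 5/2×row3 = (0, 1, 0, 0, 16)
  row 2: subtract 3×row3 = (0, 0, 1, 0, 24)

rank = 4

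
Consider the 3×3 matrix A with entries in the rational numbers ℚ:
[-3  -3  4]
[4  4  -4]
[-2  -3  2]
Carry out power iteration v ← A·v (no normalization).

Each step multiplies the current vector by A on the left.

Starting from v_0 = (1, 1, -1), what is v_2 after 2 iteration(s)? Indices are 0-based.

v_0 = (1, 1, -1).
v_1 = A·v_0 = (-10, 12, -7).
v_2 = A·v_1 = (-34, 36, -30).

v_2 = (-34, 36, -30)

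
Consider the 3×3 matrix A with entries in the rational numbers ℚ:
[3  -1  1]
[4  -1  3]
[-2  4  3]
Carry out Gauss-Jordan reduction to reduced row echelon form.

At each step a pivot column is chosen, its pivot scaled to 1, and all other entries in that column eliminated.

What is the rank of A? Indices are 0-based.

[1] R0 /= 3  ⇒  (1, -1/3, 1/3)
     R1 -= 4·R0  ⇒  (0, 1/3, 5/3)
     R2 -= -2·R0  ⇒  (0, 10/3, 11/3)
[2] R1 /= 1/3  ⇒  (0, 1, 5)
     R0 -= -1/3·R1  ⇒  (1, 0, 2)
     R2 -= 10/3·R1  ⇒  (0, 0, -13)
[3] R2 /= -13  ⇒  (0, 0, 1)
     R0 -= 2·R2  ⇒  (1, 0, 0)
     R1 -= 5·R2  ⇒  (0, 1, 0)

rank = 3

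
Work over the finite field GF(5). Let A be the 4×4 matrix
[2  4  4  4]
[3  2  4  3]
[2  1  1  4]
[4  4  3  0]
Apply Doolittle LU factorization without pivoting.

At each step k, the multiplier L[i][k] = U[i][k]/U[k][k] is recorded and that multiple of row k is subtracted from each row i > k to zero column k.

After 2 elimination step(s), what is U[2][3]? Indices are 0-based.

Step 1: pivot at (0,0) is 2.
  row1 ← row1 − (4)·row0  ⇒  L[1][0]=4, U row1=(0, 1, 3, 2)
  row2 ← row2 − (1)·row0  ⇒  L[2][0]=1, U row2=(0, 2, 2, 0)
  row3 ← row3 − (2)·row0  ⇒  L[3][0]=2, U row3=(0, 1, 0, 2)
Step 2: pivot at (1,1) is 1.
  row2 ← row2 − (2)·row1  ⇒  L[2][1]=2, U row2=(0, 0, 1, 1)
  row3 ← row3 − (1)·row1  ⇒  L[3][1]=1, U row3=(0, 0, 2, 0)

U[2][3] = 1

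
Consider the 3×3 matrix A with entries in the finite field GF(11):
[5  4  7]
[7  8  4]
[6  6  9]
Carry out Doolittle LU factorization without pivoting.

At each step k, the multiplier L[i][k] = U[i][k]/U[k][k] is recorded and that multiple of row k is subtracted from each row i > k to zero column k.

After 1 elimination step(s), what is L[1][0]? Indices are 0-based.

[col 0] pivot 5
  R1 -= 8*R0 → (0, 9, 3)  (L[1][0] := 8)
  R2 -= 10*R0 → (0, 10, 5)  (L[2][0] := 10)

L[1][0] = 8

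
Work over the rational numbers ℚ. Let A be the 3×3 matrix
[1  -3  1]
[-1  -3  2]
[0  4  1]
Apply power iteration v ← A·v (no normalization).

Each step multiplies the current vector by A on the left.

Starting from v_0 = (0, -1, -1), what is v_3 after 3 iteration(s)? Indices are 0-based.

v_3 = (38, 49, -61)

v_0 = (0, -1, -1).
v_1 = A·v_0 = (2, 1, -5).
v_2 = A·v_1 = (-6, -15, -1).
v_3 = A·v_2 = (38, 49, -61).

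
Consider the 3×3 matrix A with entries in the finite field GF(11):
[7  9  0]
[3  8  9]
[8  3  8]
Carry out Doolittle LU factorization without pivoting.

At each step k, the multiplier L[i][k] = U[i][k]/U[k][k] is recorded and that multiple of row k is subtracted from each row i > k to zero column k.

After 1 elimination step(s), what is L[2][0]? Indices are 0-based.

Step 1: pivot at (0,0) is 7.
  row1 ← row1 − (2)·row0  ⇒  L[1][0]=2, U row1=(0, 1, 9)
  row2 ← row2 − (9)·row0  ⇒  L[2][0]=9, U row2=(0, 10, 8)

L[2][0] = 9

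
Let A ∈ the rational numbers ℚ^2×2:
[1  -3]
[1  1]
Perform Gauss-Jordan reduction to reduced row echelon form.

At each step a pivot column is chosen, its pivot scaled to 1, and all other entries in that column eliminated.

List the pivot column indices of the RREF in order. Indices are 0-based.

pivot columns: 0, 1

pivot(0,0)=1: scale R0 → (1, -3)
  clear (1,0): R1 −= (1)R0 → (0, 4)
pivot(1,1)=4: scale R1 → (0, 1)
  clear (0,1): R0 −= (-3)R1 → (1, 0)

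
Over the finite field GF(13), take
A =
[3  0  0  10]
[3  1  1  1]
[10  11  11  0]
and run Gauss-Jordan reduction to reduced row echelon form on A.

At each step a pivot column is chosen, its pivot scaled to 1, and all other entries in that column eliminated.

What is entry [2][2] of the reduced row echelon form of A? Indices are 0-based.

M[2][2] = 0

[1] R0 /= 3  ⇒  (1, 0, 0, 12)
     R1 -= 3·R0  ⇒  (0, 1, 1, 4)
     R2 -= 10·R0  ⇒  (0, 11, 11, 10)
[2] R1 /= 1  ⇒  (0, 1, 1, 4)
     R2 -= 11·R1  ⇒  (0, 0, 0, 5)
column 2 empty below row 2
[3] R2 /= 5  ⇒  (0, 0, 0, 1)
     R0 -= 12·R2  ⇒  (1, 0, 0, 0)
     R1 -= 4·R2  ⇒  (0, 1, 1, 0)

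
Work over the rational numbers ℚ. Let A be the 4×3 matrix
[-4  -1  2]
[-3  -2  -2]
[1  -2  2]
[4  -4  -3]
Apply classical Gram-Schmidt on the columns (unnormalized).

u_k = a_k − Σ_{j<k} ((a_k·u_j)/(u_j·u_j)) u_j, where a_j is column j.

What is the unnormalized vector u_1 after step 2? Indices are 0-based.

u_1 = (-37/21, -18/7, -38/21, -68/21)

Step 1: u_0 = a_0 = (-4, -3, 1, 4).
Step 2: u_1 = a_1 − (-4/21)·u_0 = (-37/21, -18/7, -38/21, -68/21).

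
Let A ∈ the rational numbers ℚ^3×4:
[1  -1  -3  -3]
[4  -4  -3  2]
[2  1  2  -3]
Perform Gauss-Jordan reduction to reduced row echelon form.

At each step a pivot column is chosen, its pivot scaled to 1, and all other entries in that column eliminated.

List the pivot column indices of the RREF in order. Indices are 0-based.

pivot columns: 0, 1, 2

pivot(0,0)=1: scale R0 → (1, -1, -3, -3)
  clear (1,0): R1 −= (4)R0 → (0, 0, 9, 14)
  clear (2,0): R2 −= (2)R0 → (0, 3, 8, 3)
pivot(1,1): swap R1↔R2
pivot(1,1)=3: scale R1 → (0, 1, 8/3, 1)
  clear (0,1): R0 −= (-1)R1 → (1, 0, -1/3, -2)
pivot(2,2)=9: scale R2 → (0, 0, 1, 14/9)
  clear (0,2): R0 −= (-1/3)R2 → (1, 0, 0, -40/27)
  clear (1,2): R1 −= (8/3)R2 → (0, 1, 0, -85/27)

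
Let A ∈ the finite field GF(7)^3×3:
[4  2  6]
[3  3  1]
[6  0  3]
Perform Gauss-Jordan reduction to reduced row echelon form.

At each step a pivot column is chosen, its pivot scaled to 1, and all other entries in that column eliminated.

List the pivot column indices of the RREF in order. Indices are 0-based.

pivot columns: 0, 1, 2

[1] R0 /= 4  ⇒  (1, 4, 5)
     R1 -= 3·R0  ⇒  (0, 5, 0)
     R2 -= 6·R0  ⇒  (0, 4, 1)
[2] R1 /= 5  ⇒  (0, 1, 0)
     R0 -= 4·R1  ⇒  (1, 0, 5)
     R2 -= 4·R1  ⇒  (0, 0, 1)
[3] R2 /= 1  ⇒  (0, 0, 1)
     R0 -= 5·R2  ⇒  (1, 0, 0)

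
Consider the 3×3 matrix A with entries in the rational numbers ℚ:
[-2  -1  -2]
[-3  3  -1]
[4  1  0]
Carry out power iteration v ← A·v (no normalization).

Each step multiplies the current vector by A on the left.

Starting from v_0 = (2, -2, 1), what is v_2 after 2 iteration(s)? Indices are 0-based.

v_0 = (2, -2, 1).
v_1 = A·v_0 = (-4, -13, 6).
v_2 = A·v_1 = (9, -33, -29).

v_2 = (9, -33, -29)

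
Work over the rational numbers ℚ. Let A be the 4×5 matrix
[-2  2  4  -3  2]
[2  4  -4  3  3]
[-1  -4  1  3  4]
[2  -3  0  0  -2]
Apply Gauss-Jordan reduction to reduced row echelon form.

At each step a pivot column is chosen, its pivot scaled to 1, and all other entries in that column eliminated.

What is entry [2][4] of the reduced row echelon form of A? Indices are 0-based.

M[2][4] = 101/60

[1] R0 /= -2  ⇒  (1, -1, -2, 3/2, -1)
     R1 -= 2·R0  ⇒  (0, 6, 0, 0, 5)
     R2 -= -1·R0  ⇒  (0, -5, -1, 9/2, 3)
     R3 -= 2·R0  ⇒  (0, -1, 4, -3, 0)
[2] R1 /= 6  ⇒  (0, 1, 0, 0, 5/6)
     R0 -= -1·R1  ⇒  (1, 0, -2, 3/2, -1/6)
     R2 -= -5·R1  ⇒  (0, 0, -1, 9/2, 43/6)
     R3 -= -1·R1  ⇒  (0, 0, 4, -3, 5/6)
[3] R2 /= -1  ⇒  (0, 0, 1, -9/2, -43/6)
     R0 -= -2·R2  ⇒  (1, 0, 0, -15/2, -29/2)
     R3 -= 4·R2  ⇒  (0, 0, 0, 15, 59/2)
[4] R3 /= 15  ⇒  (0, 0, 0, 1, 59/30)
     R0 -= -15/2·R3  ⇒  (1, 0, 0, 0, 1/4)
     R2 -= -9/2·R3  ⇒  (0, 0, 1, 0, 101/60)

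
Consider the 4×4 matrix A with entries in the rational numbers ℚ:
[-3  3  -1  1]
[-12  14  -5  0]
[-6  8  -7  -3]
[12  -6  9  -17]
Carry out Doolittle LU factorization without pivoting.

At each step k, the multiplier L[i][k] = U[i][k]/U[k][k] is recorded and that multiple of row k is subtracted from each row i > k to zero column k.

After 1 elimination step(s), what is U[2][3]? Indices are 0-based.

Step 1: pivot at (0,0) is -3.
  row1 ← row1 − (4)·row0  ⇒  L[1][0]=4, U row1=(0, 2, -1, -4)
  row2 ← row2 − (2)·row0  ⇒  L[2][0]=2, U row2=(0, 2, -5, -5)
  row3 ← row3 − (-4)·row0  ⇒  L[3][0]=-4, U row3=(0, 6, 5, -13)

U[2][3] = -5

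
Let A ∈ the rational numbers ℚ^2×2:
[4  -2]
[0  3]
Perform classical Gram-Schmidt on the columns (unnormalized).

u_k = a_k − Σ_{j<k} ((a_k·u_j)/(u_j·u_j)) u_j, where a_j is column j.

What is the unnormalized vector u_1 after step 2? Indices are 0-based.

Step 1: u_0 = a_0 = (4, 0).
Step 2: u_1 = a_1 − (-1/2)·u_0 = (0, 3).

u_1 = (0, 3)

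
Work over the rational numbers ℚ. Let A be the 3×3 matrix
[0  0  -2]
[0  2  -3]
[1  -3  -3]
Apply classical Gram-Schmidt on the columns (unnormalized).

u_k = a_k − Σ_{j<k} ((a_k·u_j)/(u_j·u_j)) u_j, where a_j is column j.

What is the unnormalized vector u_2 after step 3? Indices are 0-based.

u_2 = (-2, 0, 0)

Step 1: u_0 = a_0 = (0, 0, 1).
Step 2: u_1 = a_1 − (-3)·u_0 = (0, 2, 0).
Step 3: u_2 = a_2 − (-3)·u_0 − (-3/2)·u_1 = (-2, 0, 0).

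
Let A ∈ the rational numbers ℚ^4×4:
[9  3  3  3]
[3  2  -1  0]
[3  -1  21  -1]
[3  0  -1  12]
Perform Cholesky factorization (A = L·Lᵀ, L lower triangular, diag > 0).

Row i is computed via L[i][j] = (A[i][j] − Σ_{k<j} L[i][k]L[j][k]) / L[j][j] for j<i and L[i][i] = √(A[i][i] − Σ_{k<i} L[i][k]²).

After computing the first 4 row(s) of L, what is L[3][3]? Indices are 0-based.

Step 1: L[0][0] = √(9) = 3.
  L[1][0] = (3) / L[0][0] = 1.
Step 2: L[1][1] = √(1) = 1.
  L[2][0] = (3) / L[0][0] = 1.
  L[2][1] = (-2) / L[1][1] = -2.
Step 3: L[2][2] = √(16) = 4.
  L[3][0] = (3) / L[0][0] = 1.
  L[3][1] = (-1) / L[1][1] = -1.
  L[3][2] = (-4) / L[2][2] = -1.
Step 4: L[3][3] = √(9) = 3.

L[3][3] = 3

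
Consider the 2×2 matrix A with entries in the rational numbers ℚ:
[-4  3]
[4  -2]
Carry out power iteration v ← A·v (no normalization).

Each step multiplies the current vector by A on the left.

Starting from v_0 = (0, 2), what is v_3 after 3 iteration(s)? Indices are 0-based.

v_3 = (240, -208)

v_0 = (0, 2).
v_1 = A·v_0 = (6, -4).
v_2 = A·v_1 = (-36, 32).
v_3 = A·v_2 = (240, -208).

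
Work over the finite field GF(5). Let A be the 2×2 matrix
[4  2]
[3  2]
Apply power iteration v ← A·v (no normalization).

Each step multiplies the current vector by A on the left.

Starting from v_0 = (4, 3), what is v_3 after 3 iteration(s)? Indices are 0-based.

v_3 = (0, 1)

v_0 = (4, 3).
v_1 = A·v_0 = (2, 3).
v_2 = A·v_1 = (4, 2).
v_3 = A·v_2 = (0, 1).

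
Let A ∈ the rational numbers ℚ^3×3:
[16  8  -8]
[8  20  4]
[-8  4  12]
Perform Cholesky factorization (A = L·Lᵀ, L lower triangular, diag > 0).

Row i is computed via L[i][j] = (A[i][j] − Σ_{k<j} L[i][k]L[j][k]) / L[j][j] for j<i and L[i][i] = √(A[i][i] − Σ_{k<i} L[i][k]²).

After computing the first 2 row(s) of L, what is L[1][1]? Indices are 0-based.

Step 1: L[0][0] = √(16) = 4.
  L[1][0] = (8) / L[0][0] = 2.
Step 2: L[1][1] = √(16) = 4.

L[1][1] = 4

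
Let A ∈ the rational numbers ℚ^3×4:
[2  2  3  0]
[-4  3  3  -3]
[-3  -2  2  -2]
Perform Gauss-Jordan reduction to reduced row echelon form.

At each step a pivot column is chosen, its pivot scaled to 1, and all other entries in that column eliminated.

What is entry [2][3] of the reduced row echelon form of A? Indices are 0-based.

[1] R0 /= 2  ⇒  (1, 1, 3/2, 0)
     R1 -= -4·R0  ⇒  (0, 7, 9, -3)
     R2 -= -3·R0  ⇒  (0, 1, 13/2, -2)
[2] R1 /= 7  ⇒  (0, 1, 9/7, -3/7)
     R0 -= 1·R1  ⇒  (1, 0, 3/14, 3/7)
     R2 -= 1·R1  ⇒  (0, 0, 73/14, -11/7)
[3] R2 /= 73/14  ⇒  (0, 0, 1, -22/73)
     R0 -= 3/14·R2  ⇒  (1, 0, 0, 36/73)
     R1 -= 9/7·R2  ⇒  (0, 1, 0, -3/73)

M[2][3] = -22/73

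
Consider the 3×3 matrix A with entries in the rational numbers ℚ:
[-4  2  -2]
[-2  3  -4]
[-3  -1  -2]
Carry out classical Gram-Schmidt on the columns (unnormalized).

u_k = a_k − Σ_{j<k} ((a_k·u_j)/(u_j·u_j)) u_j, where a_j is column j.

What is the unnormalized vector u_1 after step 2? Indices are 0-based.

u_1 = (14/29, 65/29, -62/29)

Step 1: u_0 = a_0 = (-4, -2, -3).
Step 2: u_1 = a_1 − (-11/29)·u_0 = (14/29, 65/29, -62/29).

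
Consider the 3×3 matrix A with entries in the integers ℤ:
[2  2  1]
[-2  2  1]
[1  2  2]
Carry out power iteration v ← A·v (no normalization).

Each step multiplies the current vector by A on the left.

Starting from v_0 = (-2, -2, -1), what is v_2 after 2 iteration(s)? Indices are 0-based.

v_2 = (-28, 8, -27)

v_0 = (-2, -2, -1).
v_1 = A·v_0 = (-9, -1, -8).
v_2 = A·v_1 = (-28, 8, -27).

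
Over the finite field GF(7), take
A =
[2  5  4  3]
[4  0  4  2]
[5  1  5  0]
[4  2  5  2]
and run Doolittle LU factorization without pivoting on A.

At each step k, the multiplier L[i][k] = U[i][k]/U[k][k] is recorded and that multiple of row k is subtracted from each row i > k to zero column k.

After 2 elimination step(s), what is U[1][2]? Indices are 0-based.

k=0: U[0][0]=2
  eliminate (1,0): mult=2, new row 1: (0, 4, 3, 3); set L[1][0]=2
  eliminate (2,0): mult=6, new row 2: (0, 6, 2, 3); set L[2][0]=6
  eliminate (3,0): mult=2, new row 3: (0, 6, 4, 3); set L[3][0]=2
k=1: U[1][1]=4
  eliminate (2,1): mult=5, new row 2: (0, 0, 1, 2); set L[2][1]=5
  eliminate (3,1): mult=5, new row 3: (0, 0, 3, 2); set L[3][1]=5

U[1][2] = 3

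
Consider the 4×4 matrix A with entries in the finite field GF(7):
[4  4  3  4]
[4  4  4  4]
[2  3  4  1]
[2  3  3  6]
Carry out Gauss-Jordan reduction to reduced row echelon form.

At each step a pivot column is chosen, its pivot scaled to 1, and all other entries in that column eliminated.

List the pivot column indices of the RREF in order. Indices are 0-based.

step 1: normalize row 0 (÷4) = (1, 1, 6, 1)
  row 1: subtract 4×row0 = (0, 0, 1, 0)
  row 2: subtract 2×row0 = (0, 1, 6, 6)
  row 3: subtract 2×row0 = (0, 1, 5, 4)
step 2: exchange rows 1,2
step 2: normalize row 1 (÷1) = (0, 1, 6, 6)
  row 0: subtract 1×row1 = (1, 0, 0, 2)
  row 3: subtract 1×row1 = (0, 0, 6, 5)
step 3: normalize row 2 (÷1) = (0, 0, 1, 0)
  row 1: subtract 6×row2 = (0, 1, 0, 6)
  row 3: subtract 6×row2 = (0, 0, 0, 5)
step 4: normalize row 3 (÷5) = (0, 0, 0, 1)
  row 0: subtract 2×row3 = (1, 0, 0, 0)
  row 1: subtract 6×row3 = (0, 1, 0, 0)

pivot columns: 0, 1, 2, 3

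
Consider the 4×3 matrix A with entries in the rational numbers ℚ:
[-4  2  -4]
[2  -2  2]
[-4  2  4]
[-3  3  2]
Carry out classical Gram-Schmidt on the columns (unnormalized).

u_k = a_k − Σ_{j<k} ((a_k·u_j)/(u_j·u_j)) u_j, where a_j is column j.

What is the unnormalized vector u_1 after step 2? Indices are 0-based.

Step 1: u_0 = a_0 = (-4, 2, -4, -3).
Step 2: u_1 = a_1 − (-29/45)·u_0 = (-26/45, -32/45, -26/45, 16/15).

u_1 = (-26/45, -32/45, -26/45, 16/15)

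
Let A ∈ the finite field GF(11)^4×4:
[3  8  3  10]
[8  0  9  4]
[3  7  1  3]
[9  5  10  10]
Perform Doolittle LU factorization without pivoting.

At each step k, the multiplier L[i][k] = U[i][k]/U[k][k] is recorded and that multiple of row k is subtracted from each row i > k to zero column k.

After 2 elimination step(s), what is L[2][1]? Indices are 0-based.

L[2][1] = 4

k=0: U[0][0]=3
  eliminate (1,0): mult=10, new row 1: (0, 8, 1, 3); set L[1][0]=10
  eliminate (2,0): mult=1, new row 2: (0, 10, 9, 4); set L[2][0]=1
  eliminate (3,0): mult=3, new row 3: (0, 3, 1, 2); set L[3][0]=3
k=1: U[1][1]=8
  eliminate (2,1): mult=4, new row 2: (0, 0, 5, 3); set L[2][1]=4
  eliminate (3,1): mult=10, new row 3: (0, 0, 2, 5); set L[3][1]=10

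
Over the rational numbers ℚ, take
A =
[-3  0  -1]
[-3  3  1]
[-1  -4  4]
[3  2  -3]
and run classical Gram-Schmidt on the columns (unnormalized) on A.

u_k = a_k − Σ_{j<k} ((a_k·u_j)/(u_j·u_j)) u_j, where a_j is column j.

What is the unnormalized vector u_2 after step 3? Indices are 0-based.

Step 1: u_0 = a_0 = (-3, -3, -1, 3).
Step 2: u_1 = a_1 − (1/28)·u_0 = (3/28, 87/28, -111/28, 53/28).
Step 3: u_2 = a_2 − (-13/28)·u_0 − (-519/811)·u_1 = (-1885/811, 1294/811, 810/811, -321/811).

u_2 = (-1885/811, 1294/811, 810/811, -321/811)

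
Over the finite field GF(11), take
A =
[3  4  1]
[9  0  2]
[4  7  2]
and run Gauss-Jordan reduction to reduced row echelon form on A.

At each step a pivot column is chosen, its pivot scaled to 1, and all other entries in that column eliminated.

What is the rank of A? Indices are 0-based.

rank = 3

pivot(0,0)=3: scale R0 → (1, 5, 4)
  clear (1,0): R1 −= (9)R0 → (0, 10, 10)
  clear (2,0): R2 −= (4)R0 → (0, 9, 8)
pivot(1,1)=10: scale R1 → (0, 1, 1)
  clear (0,1): R0 −= (5)R1 → (1, 0, 10)
  clear (2,1): R2 −= (9)R1 → (0, 0, 10)
pivot(2,2)=10: scale R2 → (0, 0, 1)
  clear (0,2): R0 −= (10)R2 → (1, 0, 0)
  clear (1,2): R1 −= (1)R2 → (0, 1, 0)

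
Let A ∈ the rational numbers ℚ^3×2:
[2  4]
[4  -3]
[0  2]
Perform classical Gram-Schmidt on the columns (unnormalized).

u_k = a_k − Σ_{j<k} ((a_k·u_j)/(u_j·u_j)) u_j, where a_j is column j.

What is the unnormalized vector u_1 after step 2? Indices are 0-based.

u_1 = (22/5, -11/5, 2)

Step 1: u_0 = a_0 = (2, 4, 0).
Step 2: u_1 = a_1 − (-1/5)·u_0 = (22/5, -11/5, 2).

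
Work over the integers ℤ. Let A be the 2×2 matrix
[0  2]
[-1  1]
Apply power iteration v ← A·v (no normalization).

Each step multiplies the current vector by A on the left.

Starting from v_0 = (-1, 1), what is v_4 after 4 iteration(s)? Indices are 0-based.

v_0 = (-1, 1).
v_1 = A·v_0 = (2, 2).
v_2 = A·v_1 = (4, 0).
v_3 = A·v_2 = (0, -4).
v_4 = A·v_3 = (-8, -4).

v_4 = (-8, -4)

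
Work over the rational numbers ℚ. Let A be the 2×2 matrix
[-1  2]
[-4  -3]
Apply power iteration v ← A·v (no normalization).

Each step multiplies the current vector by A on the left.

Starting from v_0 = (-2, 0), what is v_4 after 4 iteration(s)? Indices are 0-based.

v_4 = (158, 192)

v_0 = (-2, 0).
v_1 = A·v_0 = (2, 8).
v_2 = A·v_1 = (14, -32).
v_3 = A·v_2 = (-78, 40).
v_4 = A·v_3 = (158, 192).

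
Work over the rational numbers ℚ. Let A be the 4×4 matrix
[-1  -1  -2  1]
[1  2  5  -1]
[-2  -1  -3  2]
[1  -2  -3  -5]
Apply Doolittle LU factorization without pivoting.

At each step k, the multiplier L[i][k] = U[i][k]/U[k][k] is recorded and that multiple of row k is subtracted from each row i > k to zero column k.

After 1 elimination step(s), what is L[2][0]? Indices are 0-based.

[col 0] pivot -1
  R1 -= -1*R0 → (0, 1, 3, 0)  (L[1][0] := -1)
  R2 -= 2*R0 → (0, 1, 1, 0)  (L[2][0] := 2)
  R3 -= -1*R0 → (0, -3, -5, -4)  (L[3][0] := -1)

L[2][0] = 2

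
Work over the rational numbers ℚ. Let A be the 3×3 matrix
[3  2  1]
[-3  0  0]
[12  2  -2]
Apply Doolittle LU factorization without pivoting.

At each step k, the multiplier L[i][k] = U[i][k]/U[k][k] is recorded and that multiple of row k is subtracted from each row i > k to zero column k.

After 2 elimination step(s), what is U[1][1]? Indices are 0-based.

U[1][1] = 2

Step 1: pivot at (0,0) is 3.
  row1 ← row1 − (-1)·row0  ⇒  L[1][0]=-1, U row1=(0, 2, 1)
  row2 ← row2 − (4)·row0  ⇒  L[2][0]=4, U row2=(0, -6, -6)
Step 2: pivot at (1,1) is 2.
  row2 ← row2 − (-3)·row1  ⇒  L[2][1]=-3, U row2=(0, 0, -3)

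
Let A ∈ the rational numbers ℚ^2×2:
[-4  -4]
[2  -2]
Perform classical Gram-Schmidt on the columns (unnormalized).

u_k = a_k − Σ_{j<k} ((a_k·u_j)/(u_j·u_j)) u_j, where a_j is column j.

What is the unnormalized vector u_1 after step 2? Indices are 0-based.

u_1 = (-8/5, -16/5)

Step 1: u_0 = a_0 = (-4, 2).
Step 2: u_1 = a_1 − (3/5)·u_0 = (-8/5, -16/5).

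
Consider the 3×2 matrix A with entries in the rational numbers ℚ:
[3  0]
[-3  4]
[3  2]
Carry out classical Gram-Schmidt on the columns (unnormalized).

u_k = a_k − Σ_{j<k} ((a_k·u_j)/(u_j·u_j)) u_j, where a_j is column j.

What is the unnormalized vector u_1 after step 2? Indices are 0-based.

Step 1: u_0 = a_0 = (3, -3, 3).
Step 2: u_1 = a_1 − (-2/9)·u_0 = (2/3, 10/3, 8/3).

u_1 = (2/3, 10/3, 8/3)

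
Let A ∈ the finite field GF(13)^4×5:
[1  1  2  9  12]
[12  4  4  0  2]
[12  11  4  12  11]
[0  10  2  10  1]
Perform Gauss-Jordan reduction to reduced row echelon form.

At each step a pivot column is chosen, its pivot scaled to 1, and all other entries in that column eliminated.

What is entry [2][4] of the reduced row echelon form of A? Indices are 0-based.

M[2][4] = 10

pivot(0,0)=1: scale R0 → (1, 1, 2, 9, 12)
  clear (1,0): R1 −= (12)R0 → (0, 5, 6, 9, 1)
  clear (2,0): R2 −= (12)R0 → (0, 12, 6, 8, 10)
pivot(1,1)=5: scale R1 → (0, 1, 9, 7, 8)
  clear (0,1): R0 −= (1)R1 → (1, 0, 6, 2, 4)
  clear (2,1): R2 −= (12)R1 → (0, 0, 2, 2, 5)
  clear (3,1): R3 −= (10)R1 → (0, 0, 3, 5, 12)
pivot(2,2)=2: scale R2 → (0, 0, 1, 1, 9)
  clear (0,2): R0 −= (6)R2 → (1, 0, 0, 9, 2)
  clear (1,2): R1 −= (9)R2 → (0, 1, 0, 11, 5)
  clear (3,2): R3 −= (3)R2 → (0, 0, 0, 2, 11)
pivot(3,3)=2: scale R3 → (0, 0, 0, 1, 12)
  clear (0,3): R0 −= (9)R3 → (1, 0, 0, 0, 11)
  clear (1,3): R1 −= (11)R3 → (0, 1, 0, 0, 3)
  clear (2,3): R2 −= (1)R3 → (0, 0, 1, 0, 10)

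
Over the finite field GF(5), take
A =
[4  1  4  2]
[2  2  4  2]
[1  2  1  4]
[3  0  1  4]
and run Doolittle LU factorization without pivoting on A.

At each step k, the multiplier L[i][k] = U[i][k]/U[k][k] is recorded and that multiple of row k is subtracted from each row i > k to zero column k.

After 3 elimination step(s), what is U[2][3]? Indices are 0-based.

[col 0] pivot 4
  R1 -= 3*R0 → (0, 4, 2, 1)  (L[1][0] := 3)
  R2 -= 4*R0 → (0, 3, 0, 1)  (L[2][0] := 4)
  R3 -= 2*R0 → (0, 3, 3, 0)  (L[3][0] := 2)
[col 1] pivot 4
  R2 -= 2*R1 → (0, 0, 1, 4)  (L[2][1] := 2)
  R3 -= 2*R1 → (0, 0, 4, 3)  (L[3][1] := 2)
[col 2] pivot 1
  R3 -= 4*R2 → (0, 0, 0, 2)  (L[3][2] := 4)

U[2][3] = 4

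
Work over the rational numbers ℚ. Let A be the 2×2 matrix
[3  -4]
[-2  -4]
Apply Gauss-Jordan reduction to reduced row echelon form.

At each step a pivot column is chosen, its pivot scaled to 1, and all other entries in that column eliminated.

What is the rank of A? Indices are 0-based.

rank = 2

step 1: normalize row 0 (÷3) = (1, -4/3)
  row 1: subtract -2×row0 = (0, -20/3)
step 2: normalize row 1 (÷-20/3) = (0, 1)
  row 0: subtract -4/3×row1 = (1, 0)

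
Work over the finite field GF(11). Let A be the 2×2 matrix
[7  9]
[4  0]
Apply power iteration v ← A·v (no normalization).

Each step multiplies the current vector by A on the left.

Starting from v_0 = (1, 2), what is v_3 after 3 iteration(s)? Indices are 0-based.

v_0 = (1, 2).
v_1 = A·v_0 = (3, 4).
v_2 = A·v_1 = (2, 1).
v_3 = A·v_2 = (1, 8).

v_3 = (1, 8)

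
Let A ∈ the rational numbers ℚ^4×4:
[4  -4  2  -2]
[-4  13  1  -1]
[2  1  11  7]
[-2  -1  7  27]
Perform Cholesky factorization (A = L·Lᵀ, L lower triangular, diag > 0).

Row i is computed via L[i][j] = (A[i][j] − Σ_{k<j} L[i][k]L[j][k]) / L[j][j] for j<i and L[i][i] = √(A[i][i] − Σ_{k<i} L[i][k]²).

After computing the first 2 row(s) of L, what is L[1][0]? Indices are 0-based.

Step 1: L[0][0] = √(4) = 2.
  L[1][0] = (-4) / L[0][0] = -2.
Step 2: L[1][1] = √(9) = 3.

L[1][0] = -2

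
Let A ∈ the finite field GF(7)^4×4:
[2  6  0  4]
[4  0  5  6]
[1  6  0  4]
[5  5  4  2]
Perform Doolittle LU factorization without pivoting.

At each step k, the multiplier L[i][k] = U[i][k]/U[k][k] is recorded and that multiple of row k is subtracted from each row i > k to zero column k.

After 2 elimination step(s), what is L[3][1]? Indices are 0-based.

L[3][1] = 2

k=0: U[0][0]=2
  eliminate (1,0): mult=2, new row 1: (0, 2, 5, 5); set L[1][0]=2
  eliminate (2,0): mult=4, new row 2: (0, 3, 0, 2); set L[2][0]=4
  eliminate (3,0): mult=6, new row 3: (0, 4, 4, 6); set L[3][0]=6
k=1: U[1][1]=2
  eliminate (2,1): mult=5, new row 2: (0, 0, 3, 5); set L[2][1]=5
  eliminate (3,1): mult=2, new row 3: (0, 0, 1, 3); set L[3][1]=2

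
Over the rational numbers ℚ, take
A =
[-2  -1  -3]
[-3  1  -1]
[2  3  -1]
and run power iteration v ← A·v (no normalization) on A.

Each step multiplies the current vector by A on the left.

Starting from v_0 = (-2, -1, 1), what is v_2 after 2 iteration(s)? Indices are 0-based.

v_0 = (-2, -1, 1).
v_1 = A·v_0 = (2, 4, -8).
v_2 = A·v_1 = (16, 6, 24).

v_2 = (16, 6, 24)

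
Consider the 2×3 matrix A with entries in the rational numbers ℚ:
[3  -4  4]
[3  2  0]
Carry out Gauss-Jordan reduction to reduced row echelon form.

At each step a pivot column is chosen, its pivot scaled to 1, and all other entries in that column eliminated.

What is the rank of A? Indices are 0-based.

[1] R0 /= 3  ⇒  (1, -4/3, 4/3)
     R1 -= 3·R0  ⇒  (0, 6, -4)
[2] R1 /= 6  ⇒  (0, 1, -2/3)
     R0 -= -4/3·R1  ⇒  (1, 0, 4/9)

rank = 2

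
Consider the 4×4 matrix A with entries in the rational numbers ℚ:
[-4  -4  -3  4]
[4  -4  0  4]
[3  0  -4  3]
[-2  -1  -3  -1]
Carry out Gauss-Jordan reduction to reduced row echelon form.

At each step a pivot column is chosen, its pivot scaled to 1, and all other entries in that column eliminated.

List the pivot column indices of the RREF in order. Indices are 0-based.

step 1: normalize row 0 (÷-4) = (1, 1, 3/4, -1)
  row 1: subtract 4×row0 = (0, -8, -3, 8)
  row 2: subtract 3×row0 = (0, -3, -25/4, 6)
  row 3: subtract -2×row0 = (0, 1, -3/2, -3)
step 2: normalize row 1 (÷-8) = (0, 1, 3/8, -1)
  row 0: subtract 1×row1 = (1, 0, 3/8, 0)
  row 2: subtract -3×row1 = (0, 0, -41/8, 3)
  row 3: subtract 1×row1 = (0, 0, -15/8, -2)
step 3: normalize row 2 (÷-41/8) = (0, 0, 1, -24/41)
  row 0: subtract 3/8×row2 = (1, 0, 0, 9/41)
  row 1: subtract 3/8×row2 = (0, 1, 0, -32/41)
  row 3: subtract -15/8×row2 = (0, 0, 0, -127/41)
step 4: normalize row 3 (÷-127/41) = (0, 0, 0, 1)
  row 0: subtract 9/41×row3 = (1, 0, 0, 0)
  row 1: subtract -32/41×row3 = (0, 1, 0, 0)
  row 2: subtract -24/41×row3 = (0, 0, 1, 0)

pivot columns: 0, 1, 2, 3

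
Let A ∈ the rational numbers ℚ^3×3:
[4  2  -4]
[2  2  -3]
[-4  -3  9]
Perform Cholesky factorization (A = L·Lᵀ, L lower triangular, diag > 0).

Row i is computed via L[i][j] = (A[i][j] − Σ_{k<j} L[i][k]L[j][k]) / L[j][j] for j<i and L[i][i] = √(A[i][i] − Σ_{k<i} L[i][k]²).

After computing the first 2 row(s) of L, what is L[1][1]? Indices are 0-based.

L[1][1] = 1

Step 1: L[0][0] = √(4) = 2.
  L[1][0] = (2) / L[0][0] = 1.
Step 2: L[1][1] = √(1) = 1.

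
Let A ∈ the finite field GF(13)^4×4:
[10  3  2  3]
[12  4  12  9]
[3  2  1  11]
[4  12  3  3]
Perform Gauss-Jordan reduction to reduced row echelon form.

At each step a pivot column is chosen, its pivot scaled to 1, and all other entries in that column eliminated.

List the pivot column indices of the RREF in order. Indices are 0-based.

pivot columns: 0, 1, 2, 3

pivot(0,0)=10: scale R0 → (1, 12, 8, 12)
  clear (1,0): R1 −= (12)R0 → (0, 3, 7, 8)
  clear (2,0): R2 −= (3)R0 → (0, 5, 3, 1)
  clear (3,0): R3 −= (4)R0 → (0, 3, 10, 7)
pivot(1,1)=3: scale R1 → (0, 1, 11, 7)
  clear (0,1): R0 −= (12)R1 → (1, 0, 6, 6)
  clear (2,1): R2 −= (5)R1 → (0, 0, 0, 5)
  clear (3,1): R3 −= (3)R1 → (0, 0, 3, 12)
pivot(2,2): swap R2↔R3
pivot(2,2)=3: scale R2 → (0, 0, 1, 4)
  clear (0,2): R0 −= (6)R2 → (1, 0, 0, 8)
  clear (1,2): R1 −= (11)R2 → (0, 1, 0, 2)
pivot(3,3)=5: scale R3 → (0, 0, 0, 1)
  clear (0,3): R0 −= (8)R3 → (1, 0, 0, 0)
  clear (1,3): R1 −= (2)R3 → (0, 1, 0, 0)
  clear (2,3): R2 −= (4)R3 → (0, 0, 1, 0)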